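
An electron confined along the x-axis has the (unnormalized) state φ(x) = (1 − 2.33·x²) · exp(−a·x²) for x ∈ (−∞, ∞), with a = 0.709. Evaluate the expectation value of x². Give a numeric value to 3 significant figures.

⟨x²⟩ = ∫ x²·|φ|² dx / ∫|φ|² dx (integrals over the domain).
Expand each integrand as polynomial × e^(−2ax²) and use ∫x^(2j)·e^(−2ax²) dx = (2j−1)!!/(4a)^j · √(π/(2a)), odd powers → 0; here √(π/(2a)) = 1.4885.
State is unnormalized: ∫|φ|² dx = 2.0568, and ∫φ*·x²·φ dx = 3.2516, so ⟨x²⟩ = 3.2516 / 2.0568.
⟨x²⟩ = 1.5809.

1.58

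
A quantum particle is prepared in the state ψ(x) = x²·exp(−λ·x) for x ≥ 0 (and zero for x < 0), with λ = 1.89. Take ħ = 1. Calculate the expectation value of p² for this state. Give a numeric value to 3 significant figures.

1.19

p² ψ = −ħ² d²ψ/dx²; ⟨p²⟩ = −ħ² ∫ ψ*·ψ'' dx / ∫|ψ|² dx.
Differentiate x²·exp(−λ·x) with the product rule; every integrand then reduces to terms xʲ·e^(−2λx) on [0, ∞), with ∫₀^∞ xʲ·e^(−2λx) dx = j!/(2λ)^(j+1).
State is unnormalized: ∫|ψ|² dx = 0.031099, and ∫ψ*·(−ħ² ψ'') dx = 0.037030, so ⟨p²⟩ = 0.037030 / 0.031099.
⟨p²⟩ = 1.1907.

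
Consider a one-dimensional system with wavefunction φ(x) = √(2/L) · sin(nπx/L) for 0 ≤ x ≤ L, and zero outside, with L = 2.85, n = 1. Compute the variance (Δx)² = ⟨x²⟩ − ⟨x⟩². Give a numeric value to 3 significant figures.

Compute ⟨x⟩ and ⟨x²⟩ separately, then (Δx)² = ⟨x²⟩ − ⟨x⟩².
With sin²θ = (1 − cos2θ)/2 on 0 ≤ x ≤ L: ∫sin²(nπx/L) dx = L/2, ∫x·sin²(nπx/L) dx = L²/4, ∫x²·sin²(nπx/L) dx = L³·(1/6 − 1/(4n²π²)); higher powers xᵏ the same way, integrating xᵏ·cos(2nπx/L) by parts.
⟨x⟩ = 1.4250 and ⟨x²⟩ = 2.2960.
(Δx)² = 2.2960 − (1.4250)² = 0.26538.

0.265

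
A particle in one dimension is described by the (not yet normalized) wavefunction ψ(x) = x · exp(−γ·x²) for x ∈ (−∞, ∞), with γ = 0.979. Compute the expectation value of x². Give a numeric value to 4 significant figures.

0.7661

⟨x²⟩ = ∫ x²·|ψ|² dx / ∫|ψ|² dx (integrals over the domain).
Expand each integrand as polynomial × e^(−2γx²) and use ∫x^(2j)·e^(−2γx²) dx = (2j−1)!!/(4γ)^j · √(π/(2γ)), odd powers → 0; here √(π/(2γ)) = 1.2667.
State is unnormalized: ∫|ψ|² dx = 0.32346, and ∫ψ*·x²·ψ dx = 0.24780, so ⟨x²⟩ = 0.24780 / 0.32346.
⟨x²⟩ = 0.76609.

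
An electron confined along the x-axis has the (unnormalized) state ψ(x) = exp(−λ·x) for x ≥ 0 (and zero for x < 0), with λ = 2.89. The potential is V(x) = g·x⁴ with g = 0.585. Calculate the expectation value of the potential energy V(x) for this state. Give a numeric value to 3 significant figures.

0.0126

⟨V⟩ = ∫ V(x)·|ψ|² dx / ∫|ψ|² dx.
Every integrand reduces to terms xʲ·e^(−2λx) on [0, ∞); use ∫₀^∞ xʲ·e^(−2λx) dx = j!/(2λ)^(j+1).
State is unnormalized: ∫|ψ|² dx = 0.17301, and ∫ψ*·V(x)·ψ dx = 0.0021763, so ⟨V⟩ = 0.0021763 / 0.17301.
⟨V⟩ = 0.012579.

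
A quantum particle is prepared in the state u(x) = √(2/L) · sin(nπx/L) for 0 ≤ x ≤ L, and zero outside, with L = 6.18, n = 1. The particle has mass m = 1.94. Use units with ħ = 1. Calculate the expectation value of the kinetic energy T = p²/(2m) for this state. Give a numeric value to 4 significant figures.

T = −(ħ²/2m) d²/dx², so ⟨T⟩ = −(ħ²/2m) ∫ u*·u'' dx; with m = 1.94.
d/dx sin(nπx/L) = (nπ/L)·cos(nπx/L) and d²/dx² sin(nπx/L) = −(nπ/L)²·sin(nπx/L); on 0 ≤ x ≤ L, ∫sin²(nπx/L) dx = L/2 and ∫sin(nπx/L)·cos(nπx/L) dx = 0.
⟨T⟩ = 0.066603.

0.06660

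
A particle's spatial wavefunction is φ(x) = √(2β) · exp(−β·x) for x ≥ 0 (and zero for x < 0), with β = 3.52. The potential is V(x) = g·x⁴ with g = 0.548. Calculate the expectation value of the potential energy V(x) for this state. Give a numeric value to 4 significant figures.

0.005354

⟨V⟩ = ∫ V(x)·|φ|² dx.
Every integrand reduces to terms xʲ·e^(−2βx) on [0, ∞); use ∫₀^∞ xʲ·e^(−2βx) dx = j!/(2β)^(j+1).
⟨V⟩ = 0.0053543.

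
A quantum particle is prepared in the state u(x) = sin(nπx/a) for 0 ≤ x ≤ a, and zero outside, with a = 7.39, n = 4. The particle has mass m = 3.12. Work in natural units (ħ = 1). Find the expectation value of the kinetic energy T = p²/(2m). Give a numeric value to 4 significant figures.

T = −(ħ²/2m) d²/dx², so ⟨T⟩ = −(ħ²/2m) ∫ u*·u'' dx / ∫|u|² dx; with m = 3.12.
d/dx sin(nπx/a) = (nπ/a)·cos(nπx/a) and d²/dx² sin(nπx/a) = −(nπ/a)²·sin(nπx/a); on 0 ≤ x ≤ a, ∫sin²(nπx/a) dx = a/2 and ∫sin(nπx/a)·cos(nπx/a) dx = 0.
State is unnormalized: ∫|u|² dx = 3.6950, and ∫u*·(−ħ²/2m · u'') dx = 1.7122, so ⟨T⟩ = 1.7122 / 3.6950.
⟨T⟩ = 0.46339.

0.4634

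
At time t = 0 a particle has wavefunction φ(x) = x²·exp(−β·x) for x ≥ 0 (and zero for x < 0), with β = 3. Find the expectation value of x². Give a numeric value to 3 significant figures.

0.833

⟨x²⟩ = ∫ x²·|φ|² dx / ∫|φ|² dx (integrals over the domain).
Every integrand reduces to terms xʲ·e^(−2βx) on [0, ∞); use ∫₀^∞ xʲ·e^(−2βx) dx = j!/(2β)^(j+1).
State is unnormalized: ∫|φ|² dx = 0.0030864, and ∫φ*·x²·φ dx = 0.0025720, so ⟨x²⟩ = 0.0025720 / 0.0030864.
⟨x²⟩ = 0.83333.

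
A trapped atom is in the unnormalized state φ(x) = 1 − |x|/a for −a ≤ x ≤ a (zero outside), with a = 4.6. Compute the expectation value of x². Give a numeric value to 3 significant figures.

2.12

⟨x²⟩ = ∫ x²·|φ|² dx / ∫|φ|² dx (integrals over the domain).
φ is even, so ∫ over [−a, a] = 2∫₀ᵃ with φ = 1 − x/a there: ∫₀ᵃ (1 − x/a)² dx = a/3, ∫₀ᵃ x²(1 − x/a)² dx = a³/30, ∫₀ᵃ x⁴(1 − x/a)² dx = a⁵/105.
State is unnormalized: ∫|φ|² dx = 3.0667, and ∫φ*·x²·φ dx = 6.4891, so ⟨x²⟩ = 6.4891 / 3.0667.
⟨x²⟩ = 2.1160.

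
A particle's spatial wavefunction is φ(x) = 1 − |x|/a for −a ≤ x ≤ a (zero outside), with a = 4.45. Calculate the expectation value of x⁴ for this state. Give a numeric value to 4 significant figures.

11.20

⟨x⁴⟩ = ∫ x⁴·|φ|² dx / ∫|φ|² dx (integrals over the domain).
φ is even, so ∫ over [−a, a] = 2∫₀ᵃ with φ = 1 − x/a there: ∫₀ᵃ (1 − x/a)² dx = a/3, ∫₀ᵃ x²(1 − x/a)² dx = a³/30, ∫₀ᵃ x⁴(1 − x/a)² dx = a⁵/105.
State is unnormalized: ∫|φ|² dx = 2.9667, and ∫φ*·x⁴·φ dx = 33.238, so ⟨x⁴⟩ = 33.238 / 2.9667.
⟨x⁴⟩ = 11.204.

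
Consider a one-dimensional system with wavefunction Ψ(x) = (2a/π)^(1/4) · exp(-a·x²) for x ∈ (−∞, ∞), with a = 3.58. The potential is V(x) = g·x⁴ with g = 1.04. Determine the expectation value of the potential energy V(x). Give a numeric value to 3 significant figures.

⟨V⟩ = ∫ V(x)·|Ψ|² dx.
Gaussian moments: ∫x^(2j)·e^(−2ax²) dx = (2j−1)!!/(4a)^j · √(π/(2a)), odd powers integrate to 0; here √(π/(2a)) = 0.66240.
⟨V⟩ = 0.015215.

0.0152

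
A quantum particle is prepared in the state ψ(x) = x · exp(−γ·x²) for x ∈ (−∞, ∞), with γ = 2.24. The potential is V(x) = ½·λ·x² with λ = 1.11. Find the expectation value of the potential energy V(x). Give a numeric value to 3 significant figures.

0.186

⟨V⟩ = ∫ V(x)·|ψ|² dx / ∫|ψ|² dx.
Expand each integrand as polynomial × e^(−2γx²) and use ∫x^(2j)·e^(−2γx²) dx = (2j−1)!!/(4γ)^j · √(π/(2γ)), odd powers → 0; here √(π/(2γ)) = 0.83741.
State is unnormalized: ∫|ψ|² dx = 0.093460, and ∫ψ*·V(x)·ψ dx = 0.017367, so ⟨V⟩ = 0.017367 / 0.093460.
⟨V⟩ = 0.18583.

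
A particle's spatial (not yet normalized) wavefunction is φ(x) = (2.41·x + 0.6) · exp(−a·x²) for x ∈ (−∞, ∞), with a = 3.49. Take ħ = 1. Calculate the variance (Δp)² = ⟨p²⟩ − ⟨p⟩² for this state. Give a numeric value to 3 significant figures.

Compute ⟨p⟩ and ⟨p²⟩ separately; (Δp)² = ⟨p²⟩ − ⟨p⟩².
Expand each integrand as polynomial × e^(−2ax²) and use ∫x^(2j)·e^(−2ax²) dx = (2j−1)!!/(4a)^j · √(π/(2a)), odd powers → 0; here √(π/(2a)) = 0.67088. Differentiate with the product rule, d/dx e^(−ax²) = −2ax·e^(−ax²).
Normalization: ∫|φ|² dx = 0.52064.
⟨p⟩ = 0.0000 and ⟨p²⟩ = 7.2321.
(Δp)² = 7.2321 − (0.0000)² = 7.2321.

7.23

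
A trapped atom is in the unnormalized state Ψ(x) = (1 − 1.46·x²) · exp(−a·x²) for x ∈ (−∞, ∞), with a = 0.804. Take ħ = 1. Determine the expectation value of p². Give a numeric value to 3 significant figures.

p² Ψ = −ħ² d²Ψ/dx²; ⟨p²⟩ = −ħ² ∫ Ψ*·Ψ'' dx / ∫|Ψ|² dx.
Expand each integrand as polynomial × e^(−2ax²) and use ∫x^(2j)·e^(−2ax²) dx = (2j−1)!!/(4a)^j · √(π/(2a)), odd powers → 0; here √(π/(2a)) = 1.3978. Differentiate with the product rule, d/dx e^(−ax²) = −2ax·e^(−ax²).
State is unnormalized: ∫|Ψ|² dx = 0.99287, and ∫Ψ*·(−ħ² Ψ'') dx = 3.7654, so ⟨p²⟩ = 3.7654 / 0.99287.
⟨p²⟩ = 3.7925.

3.79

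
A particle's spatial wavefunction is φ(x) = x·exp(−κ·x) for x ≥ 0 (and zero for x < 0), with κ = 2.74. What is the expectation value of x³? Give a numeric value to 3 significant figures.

0.365

⟨x³⟩ = ∫ x³·|φ|² dx / ∫|φ|² dx (integrals over the domain).
Every integrand reduces to terms xʲ·e^(−2κx) on [0, ∞); use ∫₀^∞ xʲ·e^(−2κx) dx = j!/(2κ)^(j+1).
State is unnormalized: ∫|φ|² dx = 0.012153, and ∫φ*·x³·φ dx = 0.0044310, so ⟨x³⟩ = 0.0044310 / 0.012153.
⟨x³⟩ = 0.36459.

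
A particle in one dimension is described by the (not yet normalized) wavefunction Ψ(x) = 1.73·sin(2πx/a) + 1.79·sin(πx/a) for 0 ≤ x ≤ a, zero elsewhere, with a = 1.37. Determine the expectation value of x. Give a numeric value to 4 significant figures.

0.4384

⟨x⟩ = ∫ x·|Ψ|² dx / ∫|Ψ|² dx (integrals over the domain).
On 0 ≤ x ≤ a (j ≠ l): ∫sin²(jπx/a) dx = a/2, ∫sin(jπx/a)·sin(lπx/a) dx = 0; diagonal moments ∫x·sin²(jπx/a) dx = a²/4, ∫x²·sin²(jπx/a) dx = a³·(1/6 − 1/(4j²π²)); cross terms ∫x·sin(jπx/a)·sin(lπx/a) dx = 0 for j + l even and −4jla²/(π²(j² − l²)²) for j + l odd, ∫x²·sin(jπx/a)·sin(lπx/a) dx = (−1)^(j+l)·4jla³/(π²(j² − l²)²); higher powers the same way via product-to-sum and parts.
State is unnormalized: ∫|Ψ|² dx = 4.2449, and ∫Ψ*·x·Ψ dx = 1.8609, so ⟨x⟩ = 1.8609 / 4.2449.
⟨x⟩ = 0.43837.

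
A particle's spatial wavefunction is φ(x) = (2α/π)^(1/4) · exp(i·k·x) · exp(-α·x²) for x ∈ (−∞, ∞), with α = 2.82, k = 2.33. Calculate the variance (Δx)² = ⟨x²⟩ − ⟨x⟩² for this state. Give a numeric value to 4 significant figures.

0.08865

Compute ⟨x⟩ and ⟨x²⟩ separately, then (Δx)² = ⟨x²⟩ − ⟨x⟩².
Gaussian moments: ∫x^(2j)·e^(−2αx²) dx = (2j−1)!!/(4α)^j · √(π/(2α)), odd powers integrate to 0; here √(π/(2α)) = 0.74634.
⟨x⟩ = 0.0000 and ⟨x²⟩ = 0.088652.
(Δx)² = 0.088652 − (0.0000)² = 0.088652.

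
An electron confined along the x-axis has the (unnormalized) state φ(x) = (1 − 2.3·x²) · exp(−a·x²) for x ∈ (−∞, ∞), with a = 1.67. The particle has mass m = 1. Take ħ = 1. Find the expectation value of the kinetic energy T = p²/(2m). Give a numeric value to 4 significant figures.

T = −(ħ²/2m) d²/dx², so ⟨T⟩ = −(ħ²/2m) ∫ φ*·φ'' dx / ∫|φ|² dx; with m = 1.
Expand each integrand as polynomial × e^(−2ax²) and use ∫x^(2j)·e^(−2ax²) dx = (2j−1)!!/(4a)^j · √(π/(2a)), odd powers → 0; here √(π/(2a)) = 0.96984. Differentiate with the product rule, d/dx e^(−ax²) = −2ax·e^(−ax²).
State is unnormalized: ∫|φ|² dx = 0.64691, and ∫φ*·(−ħ²/2m · φ'') dx = 2.0395, so ⟨T⟩ = 2.0395 / 0.64691.
⟨T⟩ = 3.1527.

3.153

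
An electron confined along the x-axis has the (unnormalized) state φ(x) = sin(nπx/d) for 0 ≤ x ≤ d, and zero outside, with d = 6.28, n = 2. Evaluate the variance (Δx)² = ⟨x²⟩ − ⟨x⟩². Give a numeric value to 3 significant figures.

2.79

Compute ⟨x⟩ and ⟨x²⟩ separately, then (Δx)² = ⟨x²⟩ − ⟨x⟩².
With sin²θ = (1 − cos2θ)/2 on 0 ≤ x ≤ d: ∫sin²(nπx/d) dx = d/2, ∫x·sin²(nπx/d) dx = d²/4, ∫x²·sin²(nπx/d) dx = d³·(1/6 − 1/(4n²π²)); higher powers xᵏ the same way, integrating xᵏ·cos(2nπx/d) by parts.
Normalization: ∫|φ|² dx = 3.1400.
⟨x⟩ = 3.1400 and ⟨x²⟩ = 12.647.
(Δx)² = 12.647 − (3.1400)² = 2.7870.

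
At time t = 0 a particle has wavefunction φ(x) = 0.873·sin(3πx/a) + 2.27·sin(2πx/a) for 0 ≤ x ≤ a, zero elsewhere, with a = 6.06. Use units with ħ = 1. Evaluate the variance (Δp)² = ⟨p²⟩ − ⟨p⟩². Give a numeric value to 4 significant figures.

Compute ⟨p⟩ and ⟨p²⟩ separately; (Δp)² = ⟨p²⟩ − ⟨p⟩².
d²/dx² sin(jπx/a) = −(jπ/a)²·sin(jπx/a); on 0 ≤ x ≤ a, ∫sin²(jπx/a) dx = a/2 and ∫sin(jπx/a)·sin(lπx/a) dx = 0 for j ≠ l, so only diagonal terms survive in ∫|φ|² and ∫φ·φ″; ∫φ·φ′ dx = [φ²/2] between the walls = 0.
Normalization: ∫|φ|² dx = 17.923.
⟨p⟩ = 0.0000 and ⟨p²⟩ = 1.2482.
(Δp)² = 1.2482 − (0.0000)² = 1.2482.

1.248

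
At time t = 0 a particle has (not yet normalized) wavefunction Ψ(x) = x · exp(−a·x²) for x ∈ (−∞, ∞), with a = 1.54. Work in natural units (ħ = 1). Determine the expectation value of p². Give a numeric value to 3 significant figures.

4.62

p² Ψ = −ħ² d²Ψ/dx²; ⟨p²⟩ = −ħ² ∫ Ψ*·Ψ'' dx / ∫|Ψ|² dx.
Expand each integrand as polynomial × e^(−2ax²) and use ∫x^(2j)·e^(−2ax²) dx = (2j−1)!!/(4a)^j · √(π/(2a)), odd powers → 0; here √(π/(2a)) = 1.0099. Differentiate with the product rule, d/dx e^(−ax²) = −2ax·e^(−ax²).
State is unnormalized: ∫|Ψ|² dx = 0.16395, and ∫Ψ*·(−ħ² Ψ'') dx = 0.75746, so ⟨p²⟩ = 0.75746 / 0.16395.
⟨p²⟩ = 4.6200.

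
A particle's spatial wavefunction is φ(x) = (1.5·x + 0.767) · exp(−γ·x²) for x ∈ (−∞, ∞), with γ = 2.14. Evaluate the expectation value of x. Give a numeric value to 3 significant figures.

⟨x⟩ = ∫ x·|φ|² dx / ∫|φ|² dx (integrals over the domain).
Expand each integrand as polynomial × e^(−2γx²) and use ∫x^(2j)·e^(−2γx²) dx = (2j−1)!!/(4γ)^j · √(π/(2γ)), odd powers → 0; here √(π/(2γ)) = 0.85675.
State is unnormalized: ∫|φ|² dx = 0.72921, and ∫φ*·x·φ dx = 0.23030, so ⟨x⟩ = 0.23030 / 0.72921.
⟨x⟩ = 0.31582.

0.316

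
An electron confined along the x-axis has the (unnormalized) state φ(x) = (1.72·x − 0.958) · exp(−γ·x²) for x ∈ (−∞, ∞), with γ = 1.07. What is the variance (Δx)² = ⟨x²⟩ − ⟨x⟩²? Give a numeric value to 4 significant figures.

Compute ⟨x⟩ and ⟨x²⟩ separately, then (Δx)² = ⟨x²⟩ − ⟨x⟩².
Expand each integrand as polynomial × e^(−2γx²) and use ∫x^(2j)·e^(−2γx²) dx = (2j−1)!!/(4γ)^j · √(π/(2γ)), odd powers → 0; here √(π/(2γ)) = 1.2116.
Normalization: ∫|φ|² dx = 1.9495.
⟨x⟩ = -0.47855 and ⟨x²⟩ = 0.43439.
(Δx)² = 0.43439 − (-0.47855)² = 0.20538.

0.2054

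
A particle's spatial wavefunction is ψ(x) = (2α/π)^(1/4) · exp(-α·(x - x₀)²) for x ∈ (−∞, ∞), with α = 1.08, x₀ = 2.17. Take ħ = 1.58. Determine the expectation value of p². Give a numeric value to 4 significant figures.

2.696

p² ψ = −ħ² d²ψ/dx²; ⟨p²⟩ = −ħ² ∫ ψ*·ψ'' dx.
Gaussian moments (u = x − x₀): ∫u^(2j)·e^(−2αu²) du = (2j−1)!!/(4α)^j · √(π/(2α)), odd powers integrate to 0; here √(π/(2α)) = 1.2060. Derivatives: d/dx e^(−αu²) = −2αu·e^(−αu²), d²/dx² e^(−αu²) = (4α²u² − 2α)·e^(−αu²).
⟨p²⟩ = 2.6961.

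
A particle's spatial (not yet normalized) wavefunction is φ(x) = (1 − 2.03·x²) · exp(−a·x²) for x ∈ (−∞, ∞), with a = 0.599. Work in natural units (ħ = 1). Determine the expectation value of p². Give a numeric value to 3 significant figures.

p² φ = −ħ² d²φ/dx²; ⟨p²⟩ = −ħ² ∫ φ*·φ'' dx / ∫|φ|² dx.
Expand each integrand as polynomial × e^(−2ax²) and use ∫x^(2j)·e^(−2ax²) dx = (2j−1)!!/(4a)^j · √(π/(2a)), odd powers → 0; here √(π/(2a)) = 1.6194. Differentiate with the product rule, d/dx e^(−ax²) = −2ax·e^(−ax²).
State is unnormalized: ∫|φ|² dx = 2.3626, and ∫φ*·(−ħ² φ'') dx = 7.4877, so ⟨p²⟩ = 7.4877 / 2.3626.
⟨p²⟩ = 3.1692.

3.17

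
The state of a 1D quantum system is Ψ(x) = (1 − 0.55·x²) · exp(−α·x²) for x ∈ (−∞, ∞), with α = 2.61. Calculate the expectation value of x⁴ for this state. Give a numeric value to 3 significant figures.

⟨x⁴⟩ = ∫ x⁴·|Ψ|² dx / ∫|Ψ|² dx (integrals over the domain).
Expand each integrand as polynomial × e^(−2αx²) and use ∫x^(2j)·e^(−2αx²) dx = (2j−1)!!/(4α)^j · √(π/(2α)), odd powers → 0; here √(π/(2α)) = 0.77578.
State is unnormalized: ∫|Ψ|² dx = 0.70050, and ∫Ψ*·x⁴·Ψ dx = 0.012178, so ⟨x⁴⟩ = 0.012178 / 0.70050.
⟨x⁴⟩ = 0.017385.

0.0174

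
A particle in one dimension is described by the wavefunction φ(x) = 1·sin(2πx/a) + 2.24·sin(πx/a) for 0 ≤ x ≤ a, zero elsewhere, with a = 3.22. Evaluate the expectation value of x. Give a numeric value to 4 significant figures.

⟨x⟩ = ∫ x·|φ|² dx / ∫|φ|² dx (integrals over the domain).
On 0 ≤ x ≤ a (j ≠ l): ∫sin²(jπx/a) dx = a/2, ∫sin(jπx/a)·sin(lπx/a) dx = 0; diagonal moments ∫x·sin²(jπx/a) dx = a²/4, ∫x²·sin²(jπx/a) dx = a³·(1/6 − 1/(4j²π²)); cross terms ∫x·sin(jπx/a)·sin(lπx/a) dx = 0 for j + l even and −4jla²/(π²(j² − l²)²) for j + l odd, ∫x²·sin(jπx/a)·sin(lπx/a) dx = (−1)^(j+l)·4jla³/(π²(j² − l²)²); higher powers the same way via product-to-sum and parts.
State is unnormalized: ∫|φ|² dx = 9.6883, and ∫φ*·x·φ dx = 11.415, so ⟨x⟩ = 11.415 / 9.6883.
⟨x⟩ = 1.1782.

1.178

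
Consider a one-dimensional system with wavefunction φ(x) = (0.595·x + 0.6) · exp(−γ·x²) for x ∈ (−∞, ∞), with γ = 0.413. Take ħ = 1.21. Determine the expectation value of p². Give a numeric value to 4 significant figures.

1.056

p² φ = −ħ² d²φ/dx²; ⟨p²⟩ = −ħ² ∫ φ*·φ'' dx / ∫|φ|² dx.
Expand each integrand as polynomial × e^(−2γx²) and use ∫x^(2j)·e^(−2γx²) dx = (2j−1)!!/(4γ)^j · √(π/(2γ)), odd powers → 0; here √(π/(2γ)) = 1.9502. Differentiate with the product rule, d/dx e^(−γx²) = −2γx·e^(−γx²).
State is unnormalized: ∫|φ|² dx = 1.1200, and ∫φ*·(−ħ² φ'') dx = 1.1827, so ⟨p²⟩ = 1.1827 / 1.1200.
⟨p²⟩ = 1.0559.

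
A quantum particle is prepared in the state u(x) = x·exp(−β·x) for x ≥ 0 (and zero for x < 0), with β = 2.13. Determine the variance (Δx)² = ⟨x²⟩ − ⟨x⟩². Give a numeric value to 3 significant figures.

0.165

Compute ⟨x⟩ and ⟨x²⟩ separately, then (Δx)² = ⟨x²⟩ − ⟨x⟩².
Every integrand reduces to terms xʲ·e^(−2βx) on [0, ∞); use ∫₀^∞ xʲ·e^(−2βx) dx = j!/(2β)^(j+1).
Normalization: ∫|u|² dx = 0.025870.
⟨x⟩ = 0.70423 and ⟨x²⟩ = 0.66124.
(Δx)² = 0.66124 − (0.70423)² = 0.16531.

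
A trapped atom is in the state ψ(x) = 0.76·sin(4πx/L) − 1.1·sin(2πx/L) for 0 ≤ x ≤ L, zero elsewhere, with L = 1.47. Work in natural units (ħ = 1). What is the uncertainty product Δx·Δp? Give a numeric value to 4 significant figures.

1.568

Δx = √(⟨x²⟩−⟨x⟩²), Δp = √(⟨p²⟩−⟨p⟩²).
On 0 ≤ x ≤ L (j ≠ l): ∫sin²(jπx/L) dx = L/2, ∫sin(jπx/L)·sin(lπx/L) dx = 0; diagonal moments ∫x·sin²(jπx/L) dx = L²/4, ∫x²·sin²(jπx/L) dx = L³·(1/6 − 1/(4j²π²)); cross terms ∫x·sin(jπx/L)·sin(lπx/L) dx = 0 for j + l even and −4jlL²/(π²(j² − l²)²) for j + l odd, ∫x²·sin(jπx/L)·sin(lπx/L) dx = (−1)^(j+l)·4jlL³/(π²(j² − l²)²); higher powers the same way via product-to-sum and parts. d²/dx² sin(jπx/L) = −(jπ/L)²·sin(jπx/L); on 0 ≤ x ≤ L, ∫sin²(jπx/L) dx = L/2 and ∫sin(jπx/L)·sin(lπx/L) dx = 0 for j ≠ l, so only diagonal terms survive in ∫|ψ|² and ∫ψ·ψ″; ∫ψ·ψ′ dx = [ψ²/2] between the walls = 0.
Normalization: ∫|ψ|² dx = 1.3139.
⟨x⟩ = 0.73500, ⟨x²⟩ = 0.60855 ⇒ Δx = 0.26139.
⟨p⟩ = 0.0000, ⟨p²⟩ = 35.979 ⇒ Δp = 5.9982.
Δx·Δp = 1.5679.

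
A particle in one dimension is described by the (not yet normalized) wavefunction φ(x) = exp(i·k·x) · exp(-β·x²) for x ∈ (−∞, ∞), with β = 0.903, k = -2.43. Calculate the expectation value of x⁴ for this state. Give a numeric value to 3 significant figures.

0.230

⟨x⁴⟩ = ∫ x⁴·|φ|² dx / ∫|φ|² dx (integrals over the domain).
Gaussian moments: ∫x^(2j)·e^(−2βx²) dx = (2j−1)!!/(4β)^j · √(π/(2β)), odd powers integrate to 0; here √(π/(2β)) = 1.3189.
State is unnormalized: ∫|φ|² dx = 1.3189, and ∫φ*·x⁴·φ dx = 0.30328, so ⟨x⁴⟩ = 0.30328 / 1.3189.
⟨x⁴⟩ = 0.22995.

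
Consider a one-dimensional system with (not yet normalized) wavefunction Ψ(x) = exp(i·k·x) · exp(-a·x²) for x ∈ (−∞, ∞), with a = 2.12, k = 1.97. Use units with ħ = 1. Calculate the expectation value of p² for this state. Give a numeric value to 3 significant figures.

6.00

p² Ψ = −ħ² d²Ψ/dx²; ⟨p²⟩ = −ħ² ∫ Ψ*·Ψ'' dx / ∫|Ψ|² dx.
Gaussian moments: ∫x^(2j)·e^(−2ax²) dx = (2j−1)!!/(4a)^j · √(π/(2a)), odd powers integrate to 0; here √(π/(2a)) = 0.86078. Derivatives: Ψ′ = (ik − 2ax)·Ψ, Ψ″ = ((ik − 2ax)² − 2a)·Ψ; the odd-in-x pieces drop out.
State is unnormalized: ∫|Ψ|² dx = 0.86078, and ∫Ψ*·(−ħ² Ψ'') dx = 5.1655, so ⟨p²⟩ = 5.1655 / 0.86078.
⟨p²⟩ = 6.0009.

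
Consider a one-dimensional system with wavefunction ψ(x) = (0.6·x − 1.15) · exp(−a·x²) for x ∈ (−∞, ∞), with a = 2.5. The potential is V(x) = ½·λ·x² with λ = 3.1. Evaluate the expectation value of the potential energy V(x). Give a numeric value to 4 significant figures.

0.1632

⟨V⟩ = ∫ V(x)·|ψ|² dx / ∫|ψ|² dx.
Expand each integrand as polynomial × e^(−2ax²) and use ∫x^(2j)·e^(−2ax²) dx = (2j−1)!!/(4a)^j · √(π/(2a)), odd powers → 0; here √(π/(2a)) = 0.79267.
State is unnormalized: ∫|ψ|² dx = 1.0768, and ∫ψ*·V(x)·ψ dx = 0.17576, so ⟨V⟩ = 0.17576 / 1.0768.
⟨V⟩ = 0.16321.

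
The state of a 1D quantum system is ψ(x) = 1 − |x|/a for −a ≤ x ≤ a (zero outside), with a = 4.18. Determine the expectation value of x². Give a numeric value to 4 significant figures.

1.747

⟨x²⟩ = ∫ x²·|ψ|² dx / ∫|ψ|² dx (integrals over the domain).
ψ is even, so ∫ over [−a, a] = 2∫₀ᵃ with ψ = 1 − x/a there: ∫₀ᵃ (1 − x/a)² dx = a/3, ∫₀ᵃ x²(1 − x/a)² dx = a³/30, ∫₀ᵃ x⁴(1 − x/a)² dx = a⁵/105.
State is unnormalized: ∫|ψ|² dx = 2.7867, and ∫ψ*·x²·ψ dx = 4.8690, so ⟨x²⟩ = 4.8690 / 2.7867.
⟨x²⟩ = 1.7472.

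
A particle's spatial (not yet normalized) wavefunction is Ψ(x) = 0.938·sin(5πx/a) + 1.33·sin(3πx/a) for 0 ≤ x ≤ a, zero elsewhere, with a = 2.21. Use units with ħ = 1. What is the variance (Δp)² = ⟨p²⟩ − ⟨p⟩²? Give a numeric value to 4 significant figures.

28.93

Compute ⟨p⟩ and ⟨p²⟩ separately; (Δp)² = ⟨p²⟩ − ⟨p⟩².
d²/dx² sin(jπx/a) = −(jπ/a)²·sin(jπx/a); on 0 ≤ x ≤ a, ∫sin²(jπx/a) dx = a/2 and ∫sin(jπx/a)·sin(lπx/a) dx = 0 for j ≠ l, so only diagonal terms survive in ∫|Ψ|² and ∫Ψ·Ψ″; ∫Ψ·Ψ′ dx = [Ψ²/2] between the walls = 0.
Normalization: ∫|Ψ|² dx = 2.9269.
⟨p⟩ = 0.0000 and ⟨p²⟩ = 28.927.
(Δp)² = 28.927 − (0.0000)² = 28.927.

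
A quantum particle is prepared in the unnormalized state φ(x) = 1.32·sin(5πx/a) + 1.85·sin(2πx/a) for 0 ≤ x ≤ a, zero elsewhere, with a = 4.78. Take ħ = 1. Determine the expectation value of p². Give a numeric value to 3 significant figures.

p² φ = −ħ² d²φ/dx²; ⟨p²⟩ = −ħ² ∫ φ*·φ'' dx / ∫|φ|² dx.
d²/dx² sin(jπx/a) = −(jπ/a)²·sin(jπx/a); on 0 ≤ x ≤ a, ∫sin²(jπx/a) dx = a/2 and ∫sin(jπx/a)·sin(lπx/a) dx = 0 for j ≠ l, so only diagonal terms survive in ∫|φ|² and ∫φ·φ″; ∫φ·φ′ dx = [φ²/2] between the walls = 0.
State is unnormalized: ∫|φ|² dx = 12.344, and ∫φ*·(−ħ² φ'') dx = 59.104, so ⟨p²⟩ = 59.104 / 12.344.
⟨p²⟩ = 4.7880.

4.79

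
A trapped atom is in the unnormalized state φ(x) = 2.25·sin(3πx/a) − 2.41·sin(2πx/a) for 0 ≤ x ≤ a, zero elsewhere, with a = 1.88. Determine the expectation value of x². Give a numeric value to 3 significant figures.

⟨x²⟩ = ∫ x²·|φ|² dx / ∫|φ|² dx (integrals over the domain).
On 0 ≤ x ≤ a (j ≠ l): ∫sin²(jπx/a) dx = a/2, ∫sin(jπx/a)·sin(lπx/a) dx = 0; diagonal moments ∫x·sin²(jπx/a) dx = a²/4, ∫x²·sin²(jπx/a) dx = a³·(1/6 − 1/(4j²π²)); cross terms ∫x·sin(jπx/a)·sin(lπx/a) dx = 0 for j + l even and −4jla²/(π²(j² − l²)²) for j + l odd, ∫x²·sin(jπx/a)·sin(lπx/a) dx = (−1)^(j+l)·4jla³/(π²(j² − l²)²); higher powers the same way via product-to-sum and parts.
State is unnormalized: ∫|φ|² dx = 10.218, and ∫φ*·x²·φ dx = 18.709, so ⟨x²⟩ = 18.709 / 10.218.
⟨x²⟩ = 1.8309.

1.83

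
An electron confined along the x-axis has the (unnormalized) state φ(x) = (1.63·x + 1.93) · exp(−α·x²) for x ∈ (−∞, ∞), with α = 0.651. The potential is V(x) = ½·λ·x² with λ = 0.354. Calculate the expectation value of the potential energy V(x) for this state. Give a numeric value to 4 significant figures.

0.09720

⟨V⟩ = ∫ V(x)·|φ|² dx / ∫|φ|² dx.
Expand each integrand as polynomial × e^(−2αx²) and use ∫x^(2j)·e^(−2αx²) dx = (2j−1)!!/(4α)^j · √(π/(2α)), odd powers → 0; here √(π/(2α)) = 1.5534.
State is unnormalized: ∫|φ|² dx = 7.3710, and ∫φ*·V(x)·φ dx = 0.71648, so ⟨V⟩ = 0.71648 / 7.3710.
⟨V⟩ = 0.097203.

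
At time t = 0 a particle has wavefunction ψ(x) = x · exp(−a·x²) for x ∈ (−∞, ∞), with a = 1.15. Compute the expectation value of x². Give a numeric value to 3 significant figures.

0.652

⟨x²⟩ = ∫ x²·|ψ|² dx / ∫|ψ|² dx (integrals over the domain).
Expand each integrand as polynomial × e^(−2ax²) and use ∫x^(2j)·e^(−2ax²) dx = (2j−1)!!/(4a)^j · √(π/(2a)), odd powers → 0; here √(π/(2a)) = 1.1687.
State is unnormalized: ∫|ψ|² dx = 0.25407, and ∫ψ*·x²·ψ dx = 0.16570, so ⟨x²⟩ = 0.16570 / 0.25407.
⟨x²⟩ = 0.65217.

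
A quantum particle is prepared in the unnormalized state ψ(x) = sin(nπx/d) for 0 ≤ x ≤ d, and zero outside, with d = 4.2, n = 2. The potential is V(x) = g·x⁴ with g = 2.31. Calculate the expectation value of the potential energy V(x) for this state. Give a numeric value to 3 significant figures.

⟨V⟩ = ∫ V(x)·|ψ|² dx / ∫|ψ|² dx.
With sin²θ = (1 − cos2θ)/2 on 0 ≤ x ≤ d: ∫sin²(nπx/d) dx = d/2, ∫x·sin²(nπx/d) dx = d²/4, ∫x²·sin²(nπx/d) dx = d³·(1/6 − 1/(4n²π²)); higher powers xᵏ the same way, integrating xᵏ·cos(2nπx/d) by parts.
State is unnormalized: ∫|ψ|² dx = 2.1000, and ∫ψ*·V(x)·ψ dx = 265.11, so ⟨V⟩ = 265.11 / 2.1000.
⟨V⟩ = 126.24.

126.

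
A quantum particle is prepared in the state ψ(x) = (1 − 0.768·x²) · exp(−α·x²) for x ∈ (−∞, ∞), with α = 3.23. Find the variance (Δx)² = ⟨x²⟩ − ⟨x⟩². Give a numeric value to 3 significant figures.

0.0604

Compute ⟨x⟩ and ⟨x²⟩ separately, then (Δx)² = ⟨x²⟩ − ⟨x⟩².
Expand each integrand as polynomial × e^(−2αx²) and use ∫x^(2j)·e^(−2αx²) dx = (2j−1)!!/(4α)^j · √(π/(2α)), odd powers → 0; here √(π/(2α)) = 0.69736.
Normalization: ∫|ψ|² dx = 0.62185.
⟨x⟩ = 0.0000 and ⟨x²⟩ = 0.060442.
(Δx)² = 0.060442 − (0.0000)² = 0.060442.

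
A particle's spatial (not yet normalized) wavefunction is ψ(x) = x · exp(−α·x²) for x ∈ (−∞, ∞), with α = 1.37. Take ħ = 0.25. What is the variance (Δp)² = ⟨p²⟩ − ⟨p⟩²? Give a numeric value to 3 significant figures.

0.257

Compute ⟨p⟩ and ⟨p²⟩ separately; (Δp)² = ⟨p²⟩ − ⟨p⟩².
Expand each integrand as polynomial × e^(−2αx²) and use ∫x^(2j)·e^(−2αx²) dx = (2j−1)!!/(4α)^j · √(π/(2α)), odd powers → 0; here √(π/(2α)) = 1.0708. Differentiate with the product rule, d/dx e^(−αx²) = −2αx·e^(−αx²).
Normalization: ∫|ψ|² dx = 0.19540.
⟨p⟩ = 0.0000 and ⟨p²⟩ = 0.25688.
(Δp)² = 0.25688 − (0.0000)² = 0.25688.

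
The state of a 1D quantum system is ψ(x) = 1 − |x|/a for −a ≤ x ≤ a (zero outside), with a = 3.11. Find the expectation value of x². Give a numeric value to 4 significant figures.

0.9672

⟨x²⟩ = ∫ x²·|ψ|² dx / ∫|ψ|² dx (integrals over the domain).
ψ is even, so ∫ over [−a, a] = 2∫₀ᵃ with ψ = 1 − x/a there: ∫₀ᵃ (1 − x/a)² dx = a/3, ∫₀ᵃ x²(1 − x/a)² dx = a³/30, ∫₀ᵃ x⁴(1 − x/a)² dx = a⁵/105.
State is unnormalized: ∫|ψ|² dx = 2.0733, and ∫ψ*·x²·ψ dx = 2.0053, so ⟨x²⟩ = 2.0053 / 2.0733.
⟨x²⟩ = 0.96721.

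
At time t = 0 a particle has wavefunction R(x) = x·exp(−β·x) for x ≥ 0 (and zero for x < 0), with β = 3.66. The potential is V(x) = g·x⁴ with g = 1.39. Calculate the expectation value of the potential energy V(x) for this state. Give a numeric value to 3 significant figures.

⟨V⟩ = ∫ V(x)·|R|² dx / ∫|R|² dx.
Every integrand reduces to terms xʲ·e^(−2βx) on [0, ∞); use ∫₀^∞ xʲ·e^(−2βx) dx = j!/(2β)^(j+1).
State is unnormalized: ∫|R|² dx = 0.0050991, and ∫R*·V(x)·R dx = 0.00088873, so ⟨V⟩ = 0.00088873 / 0.0050991.
⟨V⟩ = 0.17429.

0.174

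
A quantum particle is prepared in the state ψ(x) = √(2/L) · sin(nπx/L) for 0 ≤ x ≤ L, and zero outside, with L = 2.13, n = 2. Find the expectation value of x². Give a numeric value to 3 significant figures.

⟨x²⟩ = ∫ x²·|ψ|² dx (integrals over the domain).
With sin²θ = (1 − cos2θ)/2 on 0 ≤ x ≤ L: ∫sin²(nπx/L) dx = L/2, ∫x·sin²(nπx/L) dx = L²/4, ∫x²·sin²(nπx/L) dx = L³·(1/6 − 1/(4n²π²)); higher powers xᵏ the same way, integrating xᵏ·cos(2nπx/L) by parts.
⟨x²⟩ = 1.4548.

1.45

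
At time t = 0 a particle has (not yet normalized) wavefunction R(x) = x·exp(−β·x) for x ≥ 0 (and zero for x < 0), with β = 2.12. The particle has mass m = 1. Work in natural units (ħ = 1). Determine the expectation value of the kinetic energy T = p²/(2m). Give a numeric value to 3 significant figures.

T = −(ħ²/2m) d²/dx², so ⟨T⟩ = −(ħ²/2m) ∫ R*·R'' dx / ∫|R|² dx; with m = 1.
Differentiate x·exp(−β·x) with the product rule; every integrand then reduces to terms xʲ·e^(−2βx) on [0, ∞), with ∫₀^∞ xʲ·e^(−2βx) dx = j!/(2β)^(j+1).
State is unnormalized: ∫|R|² dx = 0.026238, and ∫R*·(−ħ²/2m · R'') dx = 0.058962, so ⟨T⟩ = 0.058962 / 0.026238.
⟨T⟩ = 2.2472.

2.25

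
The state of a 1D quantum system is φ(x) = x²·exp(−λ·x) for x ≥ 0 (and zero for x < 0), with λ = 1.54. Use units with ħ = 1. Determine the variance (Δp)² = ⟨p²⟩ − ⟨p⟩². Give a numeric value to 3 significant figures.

0.791

Compute ⟨p⟩ and ⟨p²⟩ separately; (Δp)² = ⟨p²⟩ − ⟨p⟩².
Differentiate x²·exp(−λ·x) with the product rule; every integrand then reduces to terms xʲ·e^(−2λx) on [0, ∞), with ∫₀^∞ xʲ·e^(−2λx) dx = j!/(2λ)^(j+1).
Normalization: ∫|φ|² dx = 0.086588.
⟨p⟩ = 0.0000 and ⟨p²⟩ = 0.79053.
(Δp)² = 0.79053 − (0.0000)² = 0.79053.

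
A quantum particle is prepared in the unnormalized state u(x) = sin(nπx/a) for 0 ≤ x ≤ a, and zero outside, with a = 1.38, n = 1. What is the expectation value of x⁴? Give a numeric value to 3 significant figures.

⟨x⁴⟩ = ∫ x⁴·|u|² dx / ∫|u|² dx (integrals over the domain).
With sin²θ = (1 − cos2θ)/2 on 0 ≤ x ≤ a: ∫sin²(nπx/a) dx = a/2, ∫x·sin²(nπx/a) dx = a²/4, ∫x²·sin²(nπx/a) dx = a³·(1/6 − 1/(4n²π²)); higher powers xᵏ the same way, integrating xᵏ·cos(2nπx/a) by parts.
State is unnormalized: ∫|u|² dx = 0.69000, and ∫u*·x⁴·u dx = 0.28547, so ⟨x⁴⟩ = 0.28547 / 0.69000.
⟨x⁴⟩ = 0.41373.

0.414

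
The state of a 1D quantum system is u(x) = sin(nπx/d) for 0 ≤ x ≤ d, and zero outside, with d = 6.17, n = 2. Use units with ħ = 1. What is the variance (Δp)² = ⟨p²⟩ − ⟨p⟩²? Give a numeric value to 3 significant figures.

Compute ⟨p⟩ and ⟨p²⟩ separately; (Δp)² = ⟨p²⟩ − ⟨p⟩².
d/dx sin(nπx/d) = (nπ/d)·cos(nπx/d) and d²/dx² sin(nπx/d) = −(nπ/d)²·sin(nπx/d); on 0 ≤ x ≤ d, ∫sin²(nπx/d) dx = d/2 and ∫sin(nπx/d)·cos(nπx/d) dx = 0.
Normalization: ∫|u|² dx = 3.0850.
⟨p⟩ = 0.0000 and ⟨p²⟩ = 1.0370.
(Δp)² = 1.0370 − (0.0000)² = 1.0370.

1.04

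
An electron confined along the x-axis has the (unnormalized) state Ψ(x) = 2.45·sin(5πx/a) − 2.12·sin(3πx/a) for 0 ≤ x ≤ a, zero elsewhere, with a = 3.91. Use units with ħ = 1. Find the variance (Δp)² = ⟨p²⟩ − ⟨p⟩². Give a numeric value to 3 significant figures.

11.7

Compute ⟨p⟩ and ⟨p²⟩ separately; (Δp)² = ⟨p²⟩ − ⟨p⟩².
d²/dx² sin(jπx/a) = −(jπ/a)²·sin(jπx/a); on 0 ≤ x ≤ a, ∫sin²(jπx/a) dx = a/2 and ∫sin(jπx/a)·sin(lπx/a) dx = 0 for j ≠ l, so only diagonal terms survive in ∫|Ψ|² and ∫Ψ·Ψ″; ∫Ψ·Ψ′ dx = [Ψ²/2] between the walls = 0.
Normalization: ∫|Ψ|² dx = 20.521.
⟨p⟩ = 0.0000 and ⟨p²⟩ = 11.717.
(Δp)² = 11.717 − (0.0000)² = 11.717.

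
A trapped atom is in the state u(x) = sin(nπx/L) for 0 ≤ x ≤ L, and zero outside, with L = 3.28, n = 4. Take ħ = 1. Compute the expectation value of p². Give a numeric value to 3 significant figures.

14.7

p² u = −ħ² d²u/dx²; ⟨p²⟩ = −ħ² ∫ u*·u'' dx / ∫|u|² dx.
d/dx sin(nπx/L) = (nπ/L)·cos(nπx/L) and d²/dx² sin(nπx/L) = −(nπ/L)²·sin(nπx/L); on 0 ≤ x ≤ L, ∫sin²(nπx/L) dx = L/2 and ∫sin(nπx/L)·cos(nπx/L) dx = 0.
State is unnormalized: ∫|u|² dx = 1.6400, and ∫u*·(−ħ² u'') dx = 24.072, so ⟨p²⟩ = 24.072 / 1.6400.
⟨p²⟩ = 14.678.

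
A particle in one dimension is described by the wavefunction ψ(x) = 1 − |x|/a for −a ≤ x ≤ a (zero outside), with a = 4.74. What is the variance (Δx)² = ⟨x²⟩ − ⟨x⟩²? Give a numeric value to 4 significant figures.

Compute ⟨x⟩ and ⟨x²⟩ separately, then (Δx)² = ⟨x²⟩ − ⟨x⟩².
ψ is even, so ∫ over [−a, a] = 2∫₀ᵃ with ψ = 1 − x/a there: ∫₀ᵃ (1 − x/a)² dx = a/3, ∫₀ᵃ x²(1 − x/a)² dx = a³/30, ∫₀ᵃ x⁴(1 − x/a)² dx = a⁵/105.
Normalization: ∫|ψ|² dx = 3.1600.
⟨x⟩ = 0.0000 and ⟨x²⟩ = 2.2468.
(Δx)² = 2.2468 − (0.0000)² = 2.2468.

2.247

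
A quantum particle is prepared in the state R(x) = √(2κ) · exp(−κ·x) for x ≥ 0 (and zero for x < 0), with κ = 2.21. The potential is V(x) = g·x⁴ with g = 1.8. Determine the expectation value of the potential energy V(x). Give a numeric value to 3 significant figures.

0.113

⟨V⟩ = ∫ V(x)·|R|² dx.
Every integrand reduces to terms xʲ·e^(−2κx) on [0, ∞); use ∫₀^∞ xʲ·e^(−2κx) dx = j!/(2κ)^(j+1).
⟨V⟩ = 0.11319.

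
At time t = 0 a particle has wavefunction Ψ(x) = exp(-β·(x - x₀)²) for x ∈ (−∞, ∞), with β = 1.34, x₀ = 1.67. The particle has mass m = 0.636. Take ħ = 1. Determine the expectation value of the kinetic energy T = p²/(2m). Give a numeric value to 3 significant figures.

T = −(ħ²/2m) d²/dx², so ⟨T⟩ = −(ħ²/2m) ∫ Ψ*·Ψ'' dx / ∫|Ψ|² dx; with m = 0.636.
Gaussian moments (u = x − x₀): ∫u^(2j)·e^(−2βu²) du = (2j−1)!!/(4β)^j · √(π/(2β)), odd powers integrate to 0; here √(π/(2β)) = 1.0827. Derivatives: d/dx e^(−βu²) = −2βu·e^(−βu²), d²/dx² e^(−βu²) = (4β²u² − 2β)·e^(−βu²).
State is unnormalized: ∫|Ψ|² dx = 1.0827, and ∫Ψ*·(−ħ²/2m · Ψ'') dx = 1.1406, so ⟨T⟩ = 1.1406 / 1.0827.
⟨T⟩ = 1.0535.

1.05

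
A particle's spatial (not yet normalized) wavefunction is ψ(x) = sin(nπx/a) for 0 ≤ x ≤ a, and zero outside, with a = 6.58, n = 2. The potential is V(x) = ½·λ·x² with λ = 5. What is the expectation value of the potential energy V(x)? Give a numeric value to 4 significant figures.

⟨V⟩ = ∫ V(x)·|ψ|² dx / ∫|ψ|² dx.
With sin²θ = (1 − cos2θ)/2 on 0 ≤ x ≤ a: ∫sin²(nπx/a) dx = a/2, ∫x·sin²(nπx/a) dx = a²/4, ∫x²·sin²(nπx/a) dx = a³·(1/6 − 1/(4n²π²)); higher powers xᵏ the same way, integrating xᵏ·cos(2nπx/a) by parts.
State is unnormalized: ∫|ψ|² dx = 3.2900, and ∫ψ*·V(x)·ψ dx = 114.19, so ⟨V⟩ = 114.19 / 3.2900.
⟨V⟩ = 34.709.

34.71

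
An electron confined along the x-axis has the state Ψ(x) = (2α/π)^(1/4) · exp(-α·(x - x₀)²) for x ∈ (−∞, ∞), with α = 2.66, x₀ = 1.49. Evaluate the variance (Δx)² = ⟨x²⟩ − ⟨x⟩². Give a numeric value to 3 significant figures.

Compute ⟨x⟩ and ⟨x²⟩ separately, then (Δx)² = ⟨x²⟩ − ⟨x⟩².
Gaussian moments (u = x − x₀): ∫u^(2j)·e^(−2αu²) du = (2j−1)!!/(4α)^j · √(π/(2α)), odd powers integrate to 0; here √(π/(2α)) = 0.76846.
⟨x⟩ = 1.4900 and ⟨x²⟩ = 2.3141.
(Δx)² = 2.3141 − (1.4900)² = 0.093985.

0.0940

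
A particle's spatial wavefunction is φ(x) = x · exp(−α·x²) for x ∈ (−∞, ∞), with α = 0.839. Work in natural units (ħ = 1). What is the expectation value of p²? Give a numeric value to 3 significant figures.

2.52

p² φ = −ħ² d²φ/dx²; ⟨p²⟩ = −ħ² ∫ φ*·φ'' dx / ∫|φ|² dx.
Expand each integrand as polynomial × e^(−2αx²) and use ∫x^(2j)·e^(−2αx²) dx = (2j−1)!!/(4α)^j · √(π/(2α)), odd powers → 0; here √(π/(2α)) = 1.3683. Differentiate with the product rule, d/dx e^(−αx²) = −2αx·e^(−αx²).
State is unnormalized: ∫|φ|² dx = 0.40772, and ∫φ*·(−ħ² φ'') dx = 1.0262, so ⟨p²⟩ = 1.0262 / 0.40772.
⟨p²⟩ = 2.5170.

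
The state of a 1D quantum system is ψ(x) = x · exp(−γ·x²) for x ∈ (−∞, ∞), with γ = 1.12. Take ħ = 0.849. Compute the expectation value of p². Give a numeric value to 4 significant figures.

2.422

p² ψ = −ħ² d²ψ/dx²; ⟨p²⟩ = −ħ² ∫ ψ*·ψ'' dx / ∫|ψ|² dx.
Expand each integrand as polynomial × e^(−2γx²) and use ∫x^(2j)·e^(−2γx²) dx = (2j−1)!!/(4γ)^j · √(π/(2γ)), odd powers → 0; here √(π/(2γ)) = 1.1843. Differentiate with the product rule, d/dx e^(−γx²) = −2γx·e^(−γx²).
State is unnormalized: ∫|ψ|² dx = 0.26435, and ∫ψ*·(−ħ² ψ'') dx = 0.64022, so ⟨p²⟩ = 0.64022 / 0.26435.
⟨p²⟩ = 2.4219.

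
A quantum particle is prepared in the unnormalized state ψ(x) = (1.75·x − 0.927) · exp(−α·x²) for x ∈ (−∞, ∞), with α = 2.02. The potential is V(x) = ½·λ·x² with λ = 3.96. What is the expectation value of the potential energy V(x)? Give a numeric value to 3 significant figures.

⟨V⟩ = ∫ V(x)·|ψ|² dx / ∫|ψ|² dx.
Expand each integrand as polynomial × e^(−2αx²) and use ∫x^(2j)·e^(−2αx²) dx = (2j−1)!!/(4α)^j · √(π/(2α)), odd powers → 0; here √(π/(2α)) = 0.88183.
State is unnormalized: ∫|ψ|² dx = 1.0920, and ∫ψ*·V(x)·ψ dx = 0.43140, so ⟨V⟩ = 0.43140 / 1.0920.
⟨V⟩ = 0.39505.

0.395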